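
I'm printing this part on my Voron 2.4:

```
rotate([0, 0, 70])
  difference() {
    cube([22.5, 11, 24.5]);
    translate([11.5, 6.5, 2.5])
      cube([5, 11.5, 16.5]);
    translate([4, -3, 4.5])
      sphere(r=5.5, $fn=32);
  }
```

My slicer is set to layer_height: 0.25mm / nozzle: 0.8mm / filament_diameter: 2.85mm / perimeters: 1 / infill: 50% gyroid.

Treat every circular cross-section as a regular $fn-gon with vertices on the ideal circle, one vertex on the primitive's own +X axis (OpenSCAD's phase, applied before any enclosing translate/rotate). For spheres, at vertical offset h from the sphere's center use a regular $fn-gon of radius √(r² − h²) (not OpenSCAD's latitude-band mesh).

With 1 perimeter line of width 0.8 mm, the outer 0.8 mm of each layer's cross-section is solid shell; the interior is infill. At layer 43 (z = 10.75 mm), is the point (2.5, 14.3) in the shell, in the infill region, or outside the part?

At z = 10.75 mm: the cube is present — its section is the full 22.5×11 rectangle; the 5×11.5 cube at (11.5, 6.5) contributes its full rectangle; the sphere at (4, -3) is not intersected at this z (|z−center|=6.250 > r=5.5); Taking the first minus the rest: starting from the 22.5×11 cube, the 5×11.5 cube at (11.5, 6.5) partially overlaps it — only the 22.50 mm² overlap (of its 57.50 mm²) is removed, clipping the outline — 1 connected region; (whole slice rotated 70° about Z — lengths, areas and connectivity unchanged). Overall, the cross-section is a single solid region. Undo the 70° rotation: the query point maps to (14.293, 2.542) in the un-rotated model frame. The nearest boundary edge runs (22.50, 0.00)→(0.00, 0.00); distance from the point to it = 2.54 mm. The point is inside the cross-section and 2.54 mm from the nearest boundary — more than the 0.8 mm shell width (1 × 0.8), so it's in the infill interior.

infill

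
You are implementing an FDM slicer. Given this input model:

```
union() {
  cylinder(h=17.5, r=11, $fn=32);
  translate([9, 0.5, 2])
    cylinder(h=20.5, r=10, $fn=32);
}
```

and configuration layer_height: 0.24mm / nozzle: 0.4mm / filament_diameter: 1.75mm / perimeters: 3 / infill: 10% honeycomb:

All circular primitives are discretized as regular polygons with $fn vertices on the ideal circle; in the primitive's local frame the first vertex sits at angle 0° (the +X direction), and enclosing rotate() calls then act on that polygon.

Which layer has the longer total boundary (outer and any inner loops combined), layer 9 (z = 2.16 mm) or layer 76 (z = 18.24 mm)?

Layer 9 (z = 2.16): the r=11 cylinder gives a regular 32-gon of circumradius 11 (constant along its height) (perimeter = 2·32·11.000·sin(180°/32) = 69.00 mm); the cylinder at (9, 0.5): section is a regular 32-gon, circumradius r=10 (perimeter = 2·32·10.000·sin(180°/32) = 62.73 mm); Merging all regions: the regions partially overlap (shared area 160.97 mm²), so the edge portions inside another operand are dropped and the merged outline is re-measured after clipping — boundary = 84.63 mm. So its perimeter = 84.63 mm. Layer 76 (z = 18.24): the cylinder is absent (z outside [0, 17.5]); the r=10 cylinder at (9, 0.5) contributes a regular 32-gon of circumradius 10 (perimeter = 2·32·10.000·sin(180°/32) = 62.73 mm); Taking the union: only the r=10 cylinder at (9, 0.5) is present, so the union is just that shape — boundary = 62.73 mm. So its perimeter = 62.73 mm. Layer 9 is larger (84.63 vs 62.73 mm).

layer 9 (z = 2.16 mm)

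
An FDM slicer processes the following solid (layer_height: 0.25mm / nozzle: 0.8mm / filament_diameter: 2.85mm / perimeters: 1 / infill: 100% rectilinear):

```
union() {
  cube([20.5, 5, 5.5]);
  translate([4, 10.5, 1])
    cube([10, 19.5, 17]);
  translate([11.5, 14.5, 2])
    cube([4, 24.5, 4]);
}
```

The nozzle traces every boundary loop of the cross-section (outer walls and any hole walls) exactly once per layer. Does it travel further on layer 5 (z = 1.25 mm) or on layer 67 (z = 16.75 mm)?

layer 5 (z = 1.25 mm)

Layer 5 (z = 1.25): the 20.5×5 cube contributes its full rectangle (perimeter 51.00 mm); the cube at (4, 10.5) (footprint 10×19.5) is included at this height (perimeter 59.00 mm); the cube at (11.5, 14.5) is not intersected at this z (z outside [2, 6]); Taking the union: the 2 present regions are separate (no shared area or edge), so areas and boundary lengths simply add and each stays a separate island — boundary = 110.00 mm. So its perimeter = 110.00 mm. Layer 67 (z = 16.75): the cube does not reach this height (z outside [0, 5.5]); the 10×19.5 cube at (4, 10.5) contributes its full rectangle (perimeter 59.00 mm); the cube at (11.5, 14.5) does not reach this height (z outside [2, 6]); Combining (union): only the 10×19.5 cube at (4, 10.5) is present, so the union is just that shape — boundary = 59.00 mm. So its perimeter = 59.00 mm. Layer 5 is larger (110.00 vs 59.00 mm).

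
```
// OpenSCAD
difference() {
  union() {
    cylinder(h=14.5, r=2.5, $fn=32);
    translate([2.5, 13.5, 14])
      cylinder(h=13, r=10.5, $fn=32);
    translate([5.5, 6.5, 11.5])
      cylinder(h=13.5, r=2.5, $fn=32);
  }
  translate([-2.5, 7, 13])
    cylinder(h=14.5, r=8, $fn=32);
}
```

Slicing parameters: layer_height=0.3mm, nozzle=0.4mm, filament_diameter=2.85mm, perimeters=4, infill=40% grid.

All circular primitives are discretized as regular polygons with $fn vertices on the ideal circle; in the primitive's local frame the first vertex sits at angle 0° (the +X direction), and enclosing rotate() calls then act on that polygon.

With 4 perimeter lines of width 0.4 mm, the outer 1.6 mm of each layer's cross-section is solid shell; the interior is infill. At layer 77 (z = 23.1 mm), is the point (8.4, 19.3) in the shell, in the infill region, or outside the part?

infill

At z = 23.1 mm: the cylinder does not reach this height (z outside [0, 14.5]); the r=10.5 cylinder at (2.5, 13.5) gives a regular 32-gon of circumradius 10.5 (constant along its height); the r=2.5 cylinder at (5.5, 6.5) contributes a regular 32-gon of circumradius 2.5; Combining (union): the r=2.5 cylinder at (5.5, 6.5) lies entirely inside the r=10.5 cylinder at (2.5, 13.5), so the union is just the r=10.5 cylinder at (2.5, 13.5) — 1 connected region; the r=8 cylinder at (-2.5, 7) gives a regular 32-gon of circumradius 8 (constant along its height); After the difference (first − rest): starting from that combined region, the r=8 cylinder at (-2.5, 7) partially overlaps it — only the 118.14 mm² overlap (of its 199.77 mm²) is removed, clipping the outline — 1 connected region. Overall, the cross-section is a single solid region. The nearest boundary edge runs (9.92, 20.92)→(11.23, 19.33); distance from the point to it = 2.21 mm. The point is inside the cross-section and 2.21 mm from the nearest boundary — more than the 1.6 mm shell width (4 × 0.4), so it's in the infill interior.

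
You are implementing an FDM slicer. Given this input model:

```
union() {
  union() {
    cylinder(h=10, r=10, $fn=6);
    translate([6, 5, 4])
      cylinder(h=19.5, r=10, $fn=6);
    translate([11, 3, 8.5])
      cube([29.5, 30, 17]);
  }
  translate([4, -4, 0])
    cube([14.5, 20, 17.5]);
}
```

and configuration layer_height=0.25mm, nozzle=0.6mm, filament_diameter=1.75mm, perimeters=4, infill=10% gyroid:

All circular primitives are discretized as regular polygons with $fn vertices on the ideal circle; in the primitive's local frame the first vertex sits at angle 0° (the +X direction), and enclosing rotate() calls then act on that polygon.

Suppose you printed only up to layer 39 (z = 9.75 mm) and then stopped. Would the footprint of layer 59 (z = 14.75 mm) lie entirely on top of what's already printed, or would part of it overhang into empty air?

Compare the two slices. At z = 9.75: the r=10 cylinder contributes a regular 6-gon of circumradius 10 (area = (6/2)·10.000²·sin(360°/6) = 259.81 mm²); the cylinder at (6, 5): section is a regular 6-gon, circumradius r=10 (area = (6/2)·10.000²·sin(360°/6) = 259.81 mm²); the 29.5×30 cube at (11, 3) contributes its full rectangle (area 885.00 mm²); Taking the union: the regions partially overlap — summed areas 1404.62 mm² minus the doubly-counted overlap 151.95 mm² gives 1252.67 mm² — area = 1252.67 mm²; the cube at (4, -4) (footprint 14.5×20) is included at this height (area 290.00 mm²); Combining (union): the regions partially overlap — summed areas 1542.67 mm² minus the doubly-counted overlap 232.84 mm² gives 1309.83 mm² — area = 1309.83 mm². At z = 14.75: the cylinder is not intersected at this z (z outside [0, 10]); the r=10 cylinder at (6, 5) gives a regular 6-gon of circumradius 10 (constant along its height) (area = (6/2)·10.000²·sin(360°/6) = 259.81 mm²); the 29.5×30 cube at (11, 3) contributes its full rectangle (area 885.00 mm²); Merging all regions: the regions partially overlap — summed areas 1144.81 mm² minus the doubly-counted overlap 30.50 mm² gives 1114.31 mm² — area = 1114.31 mm²; the cube at (4, -4) (footprint 14.5×20) is included at this height (area 290.00 mm²); Merging all regions: the regions partially overlap — summed areas 1404.31 mm² minus the doubly-counted overlap 231.55 mm² gives 1172.76 mm² — area = 1172.76 mm². Checking containment: the cross-section at z = 14.75 is a subset of the cross-section at z = 9.75.

entirely on top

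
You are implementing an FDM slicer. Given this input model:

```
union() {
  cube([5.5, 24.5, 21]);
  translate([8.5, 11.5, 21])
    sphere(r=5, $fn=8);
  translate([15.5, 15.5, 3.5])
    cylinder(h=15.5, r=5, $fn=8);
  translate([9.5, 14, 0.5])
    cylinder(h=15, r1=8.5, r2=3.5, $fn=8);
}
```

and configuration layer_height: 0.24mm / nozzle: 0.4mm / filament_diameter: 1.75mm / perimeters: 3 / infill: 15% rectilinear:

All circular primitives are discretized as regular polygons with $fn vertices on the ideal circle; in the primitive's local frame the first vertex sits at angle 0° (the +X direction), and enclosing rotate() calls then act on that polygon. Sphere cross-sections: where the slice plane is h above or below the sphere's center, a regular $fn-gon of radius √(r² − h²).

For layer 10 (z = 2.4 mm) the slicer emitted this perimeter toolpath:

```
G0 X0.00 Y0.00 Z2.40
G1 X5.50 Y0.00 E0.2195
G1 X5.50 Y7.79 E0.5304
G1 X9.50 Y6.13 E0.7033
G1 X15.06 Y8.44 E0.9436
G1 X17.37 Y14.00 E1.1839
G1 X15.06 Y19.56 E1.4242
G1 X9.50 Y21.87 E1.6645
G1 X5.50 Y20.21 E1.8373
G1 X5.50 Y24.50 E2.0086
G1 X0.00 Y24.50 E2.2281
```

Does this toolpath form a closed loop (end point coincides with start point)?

Start point (G0): (0.00, 0.00). End point (last G1): the path does not return to the start — open.

no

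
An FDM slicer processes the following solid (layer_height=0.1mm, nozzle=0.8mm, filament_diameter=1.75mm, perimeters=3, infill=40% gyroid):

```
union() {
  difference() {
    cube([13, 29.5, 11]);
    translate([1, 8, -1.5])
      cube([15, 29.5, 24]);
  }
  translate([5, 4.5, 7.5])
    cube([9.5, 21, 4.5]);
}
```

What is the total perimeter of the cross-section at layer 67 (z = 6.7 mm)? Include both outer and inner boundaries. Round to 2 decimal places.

At z = 6.7 mm: the 13×29.5 cube contributes its full rectangle (perimeter 85.00 mm); the cube at (1, 8) is present — its section is the full 15×29.5 rectangle (perimeter 89.00 mm); After the difference (first − rest): starting from the 13×29.5 cube, the 15×29.5 cube at (1, 8) partially overlaps it — only the 258.00 mm² overlap (of its 442.50 mm²) is removed, clipping the outline — boundary = 85.00 mm; the cube at (5, 4.5) is not intersected at this z (z outside [7.5, 12]); Merging all regions: only the result so far is present, so the union is just that shape — boundary = 85.00 mm. Overall, the cross-section is a single solid region. Total boundary length (outer) = 85.00 mm.

85.00 mm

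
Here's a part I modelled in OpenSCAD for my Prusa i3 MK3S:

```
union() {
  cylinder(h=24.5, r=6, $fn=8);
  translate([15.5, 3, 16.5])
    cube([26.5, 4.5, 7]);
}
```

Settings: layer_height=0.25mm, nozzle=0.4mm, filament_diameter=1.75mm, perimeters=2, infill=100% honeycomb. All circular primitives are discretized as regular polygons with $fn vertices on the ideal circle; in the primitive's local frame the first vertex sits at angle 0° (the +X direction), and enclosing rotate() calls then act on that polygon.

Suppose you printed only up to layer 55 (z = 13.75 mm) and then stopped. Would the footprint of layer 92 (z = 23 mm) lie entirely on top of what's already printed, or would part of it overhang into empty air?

Compare the two slices. At z = 13.75: the cylinder: section is a regular 8-gon, circumradius r=6 (area = (8/2)·6.000²·sin(360°/8) = 101.82 mm²); the cube at (15.5, 3) does not reach this height (z outside [16.5, 23.5]); Taking the union: only the r=6 cylinder is present, so the union is just that shape — area = 101.82 mm². At z = 23: the cylinder: section is a regular 8-gon, circumradius r=6 (area = (8/2)·6.000²·sin(360°/8) = 101.82 mm²); the 26.5×4.5 cube at (15.5, 3) contributes its full rectangle (area 119.25 mm²); Combining (union): the 2 present regions are separate (no shared area or edge), so areas and boundary lengths simply add and each stays a separate island — area = 221.07 mm². Checking containment: at z = 23 the cross-section extends beyond the z = 13.75 cross-section by about 119.25 mm².

part overhangs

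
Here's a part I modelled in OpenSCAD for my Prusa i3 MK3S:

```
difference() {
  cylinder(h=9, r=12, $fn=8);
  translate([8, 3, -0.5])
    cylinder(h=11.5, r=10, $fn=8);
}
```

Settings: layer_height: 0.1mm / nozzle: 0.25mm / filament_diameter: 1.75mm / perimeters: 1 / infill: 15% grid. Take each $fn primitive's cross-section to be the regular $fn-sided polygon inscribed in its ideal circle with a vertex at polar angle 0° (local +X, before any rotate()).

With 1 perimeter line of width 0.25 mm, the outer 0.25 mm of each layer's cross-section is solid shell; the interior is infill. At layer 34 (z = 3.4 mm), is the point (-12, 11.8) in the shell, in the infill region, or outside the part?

outside

At z = 3.4 mm: the r=12 cylinder contributes a regular 8-gon of circumradius 12; the r=10 cylinder at (8, 3) gives a regular 8-gon of circumradius 10 (constant along its height); After the difference (first − rest): starting from the r=12 cylinder, the r=10 cylinder at (8, 3) partially overlaps it — only the 166.82 mm² overlap (of its 282.84 mm²) is removed, clipping the outline — 1 connected region. Overall, the cross-section is a single solid region. The nearest boundary edge runs (-12.00, 0.00)→(-8.49, 8.49); distance from the point to it = 4.83 mm. The point is not inside any of the regions above, so it lies outside the cross-section (4.83 mm from the nearest boundary).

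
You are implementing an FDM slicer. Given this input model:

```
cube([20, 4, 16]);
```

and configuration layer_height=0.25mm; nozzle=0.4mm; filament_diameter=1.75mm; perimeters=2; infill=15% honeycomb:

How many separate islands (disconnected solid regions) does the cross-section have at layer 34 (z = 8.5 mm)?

1

At z = 8.5 mm: the cube (footprint 20×4) is included at this height. Overall, the cross-section is a single solid region. Island count = 1.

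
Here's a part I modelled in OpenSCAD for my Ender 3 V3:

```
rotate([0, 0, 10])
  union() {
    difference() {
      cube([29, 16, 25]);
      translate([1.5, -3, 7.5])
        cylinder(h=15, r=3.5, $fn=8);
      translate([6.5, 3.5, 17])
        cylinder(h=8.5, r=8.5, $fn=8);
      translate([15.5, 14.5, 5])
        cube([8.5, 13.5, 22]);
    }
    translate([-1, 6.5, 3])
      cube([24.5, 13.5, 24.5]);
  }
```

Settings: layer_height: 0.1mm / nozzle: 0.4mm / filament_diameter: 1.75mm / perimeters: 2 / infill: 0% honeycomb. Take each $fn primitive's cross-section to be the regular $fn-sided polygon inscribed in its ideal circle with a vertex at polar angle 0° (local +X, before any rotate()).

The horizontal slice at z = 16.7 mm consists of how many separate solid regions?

1

At z = 16.7 mm: the 29×16 cube contributes its full rectangle; the cylinder at (1.5, -3): section is a regular 8-gon, circumradius r=3.5; the cylinder at (6.5, 3.5) does not reach this height (z outside [17, 25.5]); the 8.5×13.5 cube at (15.5, 14.5) contributes its full rectangle; After the difference (first − rest): starting from the 29×16 cube, the r=3.5 cylinder at (1.5, -3) partially overlaps it — only the 0.60 mm² overlap (of its 34.65 mm²) is removed, clipping the outline; the 8.5×13.5 cube at (15.5, 14.5) partially overlaps it — only the 12.75 mm² overlap (of its 114.75 mm²) is removed, clipping the outline — 1 connected region; the cube at (-1, 6.5) (footprint 24.5×13.5) is included at this height; Merging all regions: the regions partially overlap (shared area 211.25 mm²), so overlapping operands fuse into one piece — 1 connected region; (whole slice rotated 10° about Z — lengths, areas and connectivity unchanged). The result has 1 disconnected region.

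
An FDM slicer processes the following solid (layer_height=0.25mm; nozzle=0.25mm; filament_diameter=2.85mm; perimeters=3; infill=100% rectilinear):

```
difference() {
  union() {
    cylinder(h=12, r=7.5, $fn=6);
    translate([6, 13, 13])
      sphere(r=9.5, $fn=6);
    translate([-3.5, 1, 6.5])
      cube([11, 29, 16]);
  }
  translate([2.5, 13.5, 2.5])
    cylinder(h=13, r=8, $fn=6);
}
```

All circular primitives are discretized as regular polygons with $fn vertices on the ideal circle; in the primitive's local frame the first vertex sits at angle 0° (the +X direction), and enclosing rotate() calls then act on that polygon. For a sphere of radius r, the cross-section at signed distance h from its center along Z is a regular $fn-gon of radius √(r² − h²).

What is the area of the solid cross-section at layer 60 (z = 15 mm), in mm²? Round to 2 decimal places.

At z = 15 mm: the cylinder is not intersected at this z (z outside [0, 12]); the r=9.5 sphere at (6, 13) slices to a regular 6-gon of circumradius 9.287 (√(r²−h²) with h=2 from center) (area = (6/2)·9.287²·sin(360°/6) = 224.08 mm²); the cube at (-3.5, 1) (footprint 11×29) is included at this height (area 319.00 mm²); Merging all regions: the regions partially overlap — summed areas 543.08 mm² minus the doubly-counted overlap 136.17 mm² gives 406.91 mm² — area = 406.91 mm²; the r=8 cylinder at (2.5, 13.5) gives a regular 6-gon of circumradius 8 (constant along its height) (area = (6/2)·8.000²·sin(360°/6) = 166.28 mm²); Taking the first minus the rest: starting from the result so far (406.91 mm²), the r=8 cylinder at (2.5, 13.5) partially overlaps it — only the 159.35 mm² overlap (of its 166.28 mm²) is removed, clipping the outline — area = 247.56 mm². Overall, the cross-section is a single solid region. Net area = 247.56 mm².

247.56 mm²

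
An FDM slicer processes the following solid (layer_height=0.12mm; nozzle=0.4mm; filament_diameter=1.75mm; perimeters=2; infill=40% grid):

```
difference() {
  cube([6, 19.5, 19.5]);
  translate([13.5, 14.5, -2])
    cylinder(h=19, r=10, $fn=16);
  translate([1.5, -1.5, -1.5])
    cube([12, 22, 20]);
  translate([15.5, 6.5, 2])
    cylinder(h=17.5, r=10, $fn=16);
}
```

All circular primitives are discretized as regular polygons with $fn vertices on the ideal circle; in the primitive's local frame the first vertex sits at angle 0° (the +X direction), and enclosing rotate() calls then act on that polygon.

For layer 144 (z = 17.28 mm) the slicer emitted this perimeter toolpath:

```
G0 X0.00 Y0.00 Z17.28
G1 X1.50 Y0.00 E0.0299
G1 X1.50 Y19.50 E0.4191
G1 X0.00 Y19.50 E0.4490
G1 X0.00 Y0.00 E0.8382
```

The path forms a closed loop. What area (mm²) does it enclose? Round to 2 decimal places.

Apply the shoelace formula to the sequence of (X, Y) vertices; enclosed area = 29.25 mm².

29.25 mm²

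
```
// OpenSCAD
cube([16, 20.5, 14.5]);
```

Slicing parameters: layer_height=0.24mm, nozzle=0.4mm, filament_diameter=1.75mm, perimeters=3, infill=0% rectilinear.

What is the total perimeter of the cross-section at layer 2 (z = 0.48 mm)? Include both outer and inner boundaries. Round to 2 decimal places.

73.00 mm

At z = 0.48 mm: the cube (footprint 16×20.5) is included at this height (perimeter 73.00 mm). Overall, the cross-section is a single solid region. Total boundary length (outer) = 73.00 mm.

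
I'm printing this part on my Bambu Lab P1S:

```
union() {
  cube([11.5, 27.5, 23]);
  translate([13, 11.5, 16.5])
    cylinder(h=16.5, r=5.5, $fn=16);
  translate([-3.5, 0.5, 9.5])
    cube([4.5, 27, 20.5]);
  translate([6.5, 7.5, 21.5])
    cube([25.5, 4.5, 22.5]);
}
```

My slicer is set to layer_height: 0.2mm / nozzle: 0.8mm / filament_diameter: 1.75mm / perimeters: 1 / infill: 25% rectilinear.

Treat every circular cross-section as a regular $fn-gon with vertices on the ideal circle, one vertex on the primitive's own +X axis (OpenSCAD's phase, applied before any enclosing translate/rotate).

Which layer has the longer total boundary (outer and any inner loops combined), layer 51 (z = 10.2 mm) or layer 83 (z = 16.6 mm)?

Layer 51 (z = 10.2): the 11.5×27.5 cube contributes its full rectangle (perimeter 78.00 mm); the cylinder at (13, 11.5) is absent (z outside [16.5, 33]); the cube at (-3.5, 0.5) is present — its section is the full 4.5×27 rectangle (perimeter 63.00 mm); the cube at (6.5, 7.5) does not reach this height (z outside [21.5, 44]); Combining (union): the regions partially overlap (shared area 27.00 mm²), so the edge portions inside another operand are dropped and the merged outline is re-measured after clipping — boundary = 85.00 mm. So its perimeter = 85.00 mm. Layer 83 (z = 16.6): the cube (footprint 11.5×27.5) is included at this height (perimeter 78.00 mm); the r=5.5 cylinder at (13, 11.5) gives a regular 16-gon of circumradius 5.5 (constant along its height) (perimeter = 2·16·5.500·sin(180°/16) = 34.34 mm); the cube at (-3.5, 0.5) is present — its section is the full 4.5×27 rectangle (perimeter 63.00 mm); the cube at (6.5, 7.5) is not intersected at this z (z outside [21.5, 44]); Combining (union): the regions partially overlap (shared area 57.25 mm²), so the edge portions inside another operand are dropped and the merged outline is re-measured after clipping — boundary = 94.82 mm. So its perimeter = 94.82 mm. Layer 83 is larger (94.82 vs 85.00 mm).

layer 83 (z = 16.6 mm)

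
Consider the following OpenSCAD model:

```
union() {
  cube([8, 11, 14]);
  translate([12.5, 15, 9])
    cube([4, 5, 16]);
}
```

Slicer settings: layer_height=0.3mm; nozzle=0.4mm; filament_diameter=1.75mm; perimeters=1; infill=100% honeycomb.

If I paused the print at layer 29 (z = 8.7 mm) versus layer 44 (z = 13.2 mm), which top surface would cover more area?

layer 44 (z = 13.2 mm)

Layer 29 (z = 8.7): the cube is present — its section is the full 8×11 rectangle (area 88.00 mm²); the cube at (12.5, 15) is absent (z outside [9, 25]); Taking the union: only the 8×11 cube is present, so the union is just that shape — area = 88.00 mm². So its area = 88.00 mm². Layer 44 (z = 13.2): the cube (footprint 8×11) is included at this height (area 88.00 mm²); the cube at (12.5, 15) is present — its section is the full 4×5 rectangle (area 20.00 mm²); Combining (union): the 2 present regions are separate (no shared area or edge), so areas and boundary lengths simply add and each stays a separate island — area = 108.00 mm². So its area = 108.00 mm². Layer 44 is larger (108.00 vs 88.00 mm²).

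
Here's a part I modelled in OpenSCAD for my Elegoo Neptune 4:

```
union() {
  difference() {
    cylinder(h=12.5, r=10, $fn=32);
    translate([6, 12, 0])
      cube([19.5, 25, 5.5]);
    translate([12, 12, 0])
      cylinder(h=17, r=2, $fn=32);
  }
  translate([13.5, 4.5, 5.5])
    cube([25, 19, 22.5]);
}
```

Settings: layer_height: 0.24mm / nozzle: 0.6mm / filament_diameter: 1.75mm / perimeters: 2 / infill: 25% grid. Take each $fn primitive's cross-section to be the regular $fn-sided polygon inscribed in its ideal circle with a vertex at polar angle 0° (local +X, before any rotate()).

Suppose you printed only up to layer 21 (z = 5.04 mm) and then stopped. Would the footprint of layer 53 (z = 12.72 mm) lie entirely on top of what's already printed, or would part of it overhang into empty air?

Compare the two slices. At z = 5.04: the r=10 cylinder contributes a regular 32-gon of circumradius 10 (area = (32/2)·10.000²·sin(360°/32) = 312.14 mm²); the cube at (6, 12) is present — its section is the full 19.5×25 rectangle (area 487.50 mm²); the r=2 cylinder at (12, 12) gives a regular 32-gon of circumradius 2 (constant along its height) (area = (32/2)·2.000²·sin(360°/32) = 12.49 mm²); Taking the first minus the rest: starting from the r=10 cylinder (312.14 mm²), the 19.5×25 cube at (6, 12) misses the remaining region (no effect); the r=2 cylinder at (12, 12) misses the remaining region (no effect) — area = 312.14 mm²; the cube at (13.5, 4.5) is not intersected at this z (z outside [5.5, 28]); Merging all regions: only that combined region is present, so the union is just that shape — area = 312.14 mm². At z = 12.72: the cylinder is absent (z outside [0, 12.5]); the cube at (6, 12) is not intersected at this z (z outside [0, 5.5]); the r=2 cylinder at (12, 12) gives a regular 32-gon of circumradius 2 (constant along its height) (area = (32/2)·2.000²·sin(360°/32) = 12.49 mm²); After the difference (first − rest): the first operand is absent here, so nothing remains; the 25×19 cube at (13.5, 4.5) contributes its full rectangle (area 475.00 mm²); Merging all regions: only the 25×19 cube at (13.5, 4.5) is present, so the union is just that shape — area = 475.00 mm². Checking containment: at z = 12.72 the cross-section extends beyond the z = 5.04 cross-section by about 475.00 mm².

part overhangs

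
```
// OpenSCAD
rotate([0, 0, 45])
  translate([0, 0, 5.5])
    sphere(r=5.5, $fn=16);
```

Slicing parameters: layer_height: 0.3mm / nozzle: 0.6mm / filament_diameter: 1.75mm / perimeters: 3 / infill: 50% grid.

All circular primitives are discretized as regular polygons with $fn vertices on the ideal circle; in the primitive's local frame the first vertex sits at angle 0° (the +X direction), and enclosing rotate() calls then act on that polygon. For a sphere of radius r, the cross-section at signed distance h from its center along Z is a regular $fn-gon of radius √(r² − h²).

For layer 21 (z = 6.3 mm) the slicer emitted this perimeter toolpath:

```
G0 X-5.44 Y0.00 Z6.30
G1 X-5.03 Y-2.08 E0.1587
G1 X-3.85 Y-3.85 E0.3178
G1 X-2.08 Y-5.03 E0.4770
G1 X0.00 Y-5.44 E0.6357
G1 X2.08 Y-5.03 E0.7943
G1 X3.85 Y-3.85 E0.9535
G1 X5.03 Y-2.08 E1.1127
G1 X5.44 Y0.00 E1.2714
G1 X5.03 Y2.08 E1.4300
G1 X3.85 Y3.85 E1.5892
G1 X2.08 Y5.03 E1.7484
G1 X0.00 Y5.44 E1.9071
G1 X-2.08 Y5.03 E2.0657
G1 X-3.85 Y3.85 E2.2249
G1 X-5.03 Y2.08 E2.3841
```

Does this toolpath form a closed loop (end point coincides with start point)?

Start point (G0): (-5.44, 0.00). End point (last G1): the path does not return to the start — open.

no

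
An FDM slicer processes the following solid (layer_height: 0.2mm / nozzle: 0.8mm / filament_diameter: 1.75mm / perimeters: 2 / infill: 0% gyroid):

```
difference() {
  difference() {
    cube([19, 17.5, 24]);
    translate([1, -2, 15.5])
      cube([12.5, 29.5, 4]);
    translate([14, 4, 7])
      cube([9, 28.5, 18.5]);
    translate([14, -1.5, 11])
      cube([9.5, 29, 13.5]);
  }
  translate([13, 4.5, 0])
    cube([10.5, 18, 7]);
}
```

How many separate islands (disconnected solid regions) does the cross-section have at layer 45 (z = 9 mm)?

1

At z = 9 mm: the 19×17.5 cube contributes its full rectangle; the cube at (1, -2) does not reach this height (z outside [15.5, 19.5]); the 9×28.5 cube at (14, 4) contributes its full rectangle; the cube at (14, -1.5) is absent (z outside [11, 24.5]); Subtracting the remaining from the first: starting from the 19×17.5 cube, the 9×28.5 cube at (14, 4) partially overlaps it — only the 67.50 mm² overlap (of its 256.50 mm²) is removed, clipping the outline — 1 connected region; the cube at (13, 4.5) is absent (z outside [0, 7]); Subtracting the remaining from the first: none of the subtracted shapes is present at this height, so that combined region is unchanged — 1 connected region. Overall, the cross-section is a single solid region. Island count = 1.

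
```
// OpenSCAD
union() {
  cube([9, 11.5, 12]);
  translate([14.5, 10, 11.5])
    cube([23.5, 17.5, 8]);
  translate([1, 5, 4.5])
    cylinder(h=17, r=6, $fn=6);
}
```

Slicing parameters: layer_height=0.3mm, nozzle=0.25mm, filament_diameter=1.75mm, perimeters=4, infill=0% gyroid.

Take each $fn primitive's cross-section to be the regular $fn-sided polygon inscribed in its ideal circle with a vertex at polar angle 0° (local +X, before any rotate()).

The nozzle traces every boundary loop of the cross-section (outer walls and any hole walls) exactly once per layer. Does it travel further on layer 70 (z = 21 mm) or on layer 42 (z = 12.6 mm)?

layer 42 (z = 12.6 mm)

Layer 70 (z = 21): the cube is absent (z outside [0, 12]); the cube at (14.5, 10) is absent (z outside [11.5, 19.5]); the cylinder at (1, 5): section is a regular 6-gon, circumradius r=6 (perimeter = 2·6·6.000·sin(180°/6) = 36.00 mm); Combining (union): only the r=6 cylinder at (1, 5) is present, so the union is just that shape — boundary = 36.00 mm. So its perimeter = 36.00 mm. Layer 42 (z = 12.6): the cube is not intersected at this z (z outside [0, 12]); the cube at (14.5, 10) is present — its section is the full 23.5×17.5 rectangle (perimeter 82.00 mm); the r=6 cylinder at (1, 5) contributes a regular 6-gon of circumradius 6 (perimeter = 2·6·6.000·sin(180°/6) = 36.00 mm); Taking the union: the 2 present regions are separate (no shared area or edge), so areas and boundary lengths simply add and each stays a separate island — boundary = 118.00 mm. So its perimeter = 118.00 mm. Layer 42 is larger (118.00 vs 36.00 mm).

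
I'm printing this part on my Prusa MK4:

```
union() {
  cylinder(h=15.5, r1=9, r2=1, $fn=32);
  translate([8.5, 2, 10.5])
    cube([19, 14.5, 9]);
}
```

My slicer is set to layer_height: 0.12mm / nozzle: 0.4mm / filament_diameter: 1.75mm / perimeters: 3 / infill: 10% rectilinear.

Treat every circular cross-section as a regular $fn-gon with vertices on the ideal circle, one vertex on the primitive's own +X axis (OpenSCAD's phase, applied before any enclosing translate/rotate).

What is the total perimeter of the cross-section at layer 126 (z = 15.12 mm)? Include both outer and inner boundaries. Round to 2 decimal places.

At z = 15.12 mm: the cone: at t=0.975 of its height the radius interpolates to r₁+(r₂−r₁)t = 1.196, giving a regular 32-gon of that circumradius (perimeter = 2·32·1.196·sin(180°/32) = 7.50 mm); the cube at (8.5, 2) is present — its section is the full 19×14.5 rectangle (perimeter 67.00 mm); Combining (union): the 2 present regions are separate (no shared area or edge), so areas and boundary lengths simply add and each stays a separate island — boundary = 74.50 mm. Overall, the cross-section has 2 separate islands. Total boundary length (outer) = 74.50 mm.

74.50 mm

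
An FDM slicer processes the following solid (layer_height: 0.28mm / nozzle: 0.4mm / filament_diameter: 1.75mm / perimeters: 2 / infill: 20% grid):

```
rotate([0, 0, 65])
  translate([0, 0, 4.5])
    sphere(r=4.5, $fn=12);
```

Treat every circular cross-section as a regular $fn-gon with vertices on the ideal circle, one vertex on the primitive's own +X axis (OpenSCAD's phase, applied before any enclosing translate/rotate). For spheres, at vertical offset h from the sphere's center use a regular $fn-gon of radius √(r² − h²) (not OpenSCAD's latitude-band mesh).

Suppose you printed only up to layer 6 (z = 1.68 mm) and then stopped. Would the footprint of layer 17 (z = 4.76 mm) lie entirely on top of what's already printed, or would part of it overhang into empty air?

part overhangs

Compare the two slices. At z = 1.68: the sphere: section is a regular 12-gon, circumradius = √(r²−h²) = √(4.5²−2.82²) = 3.507 (area = (12/2)·3.507²·sin(360°/12) = 36.89 mm²); (rotated 65° about Z; rotation is an isometry so areas/perimeters/island counts are preserved). At z = 4.76: the r=4.5 sphere slices to a regular 12-gon of circumradius 4.492 (√(r²−h²) with h=0.26 from center) (area = (12/2)·4.492²·sin(360°/12) = 60.55 mm²); (whole slice rotated 65° about Z — lengths, areas and connectivity unchanged). Checking containment: at z = 4.76 the cross-section extends beyond the z = 1.68 cross-section by about 23.65 mm².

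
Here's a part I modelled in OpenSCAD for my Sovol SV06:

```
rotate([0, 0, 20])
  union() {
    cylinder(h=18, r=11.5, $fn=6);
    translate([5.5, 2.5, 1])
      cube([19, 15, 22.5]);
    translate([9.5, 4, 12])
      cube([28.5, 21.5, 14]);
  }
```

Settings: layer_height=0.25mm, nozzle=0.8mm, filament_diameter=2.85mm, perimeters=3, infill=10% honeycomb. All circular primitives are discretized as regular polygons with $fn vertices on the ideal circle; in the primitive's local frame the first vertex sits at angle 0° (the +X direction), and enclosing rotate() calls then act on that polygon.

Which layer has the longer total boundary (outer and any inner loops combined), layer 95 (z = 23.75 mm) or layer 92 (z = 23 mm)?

layer 92 (z = 23 mm)

Layer 95 (z = 23.75): the cylinder is absent (z outside [0, 18]); the cube at (5.5, 2.5) does not reach this height (z outside [1, 23.5]); the 28.5×21.5 cube at (9.5, 4) contributes its full rectangle (perimeter 100.00 mm); Taking the union: only the 28.5×21.5 cube at (9.5, 4) is present, so the union is just that shape — boundary = 100.00 mm; (whole slice rotated 20° about Z — lengths, areas and connectivity unchanged). So its perimeter = 100.00 mm. Layer 92 (z = 23): the cylinder does not reach this height (z outside [0, 18]); the cube at (5.5, 2.5) (footprint 19×15) is included at this height (perimeter 68.00 mm); the 28.5×21.5 cube at (9.5, 4) contributes its full rectangle (perimeter 100.00 mm); Merging all regions: the regions partially overlap (shared area 202.50 mm²), so the edge portions inside another operand are dropped and the merged outline is re-measured after clipping — boundary = 111.00 mm; (rotated 20° about Z; rotation is an isometry so areas/perimeters/island counts are preserved). So its perimeter = 111.00 mm. Layer 92 is larger (111.00 vs 100.00 mm).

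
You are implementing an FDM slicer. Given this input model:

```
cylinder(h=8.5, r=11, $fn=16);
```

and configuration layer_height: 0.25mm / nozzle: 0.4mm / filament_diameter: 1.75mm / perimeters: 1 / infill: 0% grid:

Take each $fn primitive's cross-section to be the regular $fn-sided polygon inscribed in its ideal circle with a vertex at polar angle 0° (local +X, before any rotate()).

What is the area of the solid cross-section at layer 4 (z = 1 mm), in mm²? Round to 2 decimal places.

370.44 mm²

At z = 1 mm: the cylinder: section is a regular 16-gon, circumradius r=11 (area = (16/2)·11.000²·sin(360°/16) = 370.44 mm²). Overall, the cross-section is a single solid region. Net area = 370.44 mm².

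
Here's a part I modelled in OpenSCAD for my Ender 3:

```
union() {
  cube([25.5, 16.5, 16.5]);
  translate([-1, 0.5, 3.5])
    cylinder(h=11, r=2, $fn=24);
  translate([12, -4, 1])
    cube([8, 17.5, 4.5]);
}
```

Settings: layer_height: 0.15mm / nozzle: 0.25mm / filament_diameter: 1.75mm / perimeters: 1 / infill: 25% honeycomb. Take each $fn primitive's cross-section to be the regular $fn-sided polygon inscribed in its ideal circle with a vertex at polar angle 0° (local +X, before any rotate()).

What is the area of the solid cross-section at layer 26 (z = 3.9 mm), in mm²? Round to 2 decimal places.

At z = 3.9 mm: the cube is present — its section is the full 25.5×16.5 rectangle (area 420.75 mm²); the r=2 cylinder at (-1, 0.5) gives a regular 24-gon of circumradius 2 (constant along its height) (area = (24/2)·2.000²·sin(360°/24) = 12.42 mm²); the 8×17.5 cube at (12, -4) contributes its full rectangle (area 140.00 mm²); Merging all regions: the regions partially overlap — summed areas 573.17 mm² minus the doubly-counted overlap 109.69 mm² gives 463.49 mm² — area = 463.49 mm². Overall, the cross-section is a single solid region. Net area = 463.49 mm².

463.49 mm²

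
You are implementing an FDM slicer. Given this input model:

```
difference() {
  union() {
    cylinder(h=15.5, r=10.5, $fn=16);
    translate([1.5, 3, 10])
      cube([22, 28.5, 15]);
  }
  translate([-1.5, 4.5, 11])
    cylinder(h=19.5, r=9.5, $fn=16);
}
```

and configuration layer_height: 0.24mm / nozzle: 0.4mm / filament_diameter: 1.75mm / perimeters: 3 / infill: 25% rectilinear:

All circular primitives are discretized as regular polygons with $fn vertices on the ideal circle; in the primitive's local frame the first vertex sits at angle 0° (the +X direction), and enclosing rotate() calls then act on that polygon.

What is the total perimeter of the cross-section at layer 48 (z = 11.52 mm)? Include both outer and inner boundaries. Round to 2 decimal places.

At z = 11.52 mm: the r=10.5 cylinder gives a regular 16-gon of circumradius 10.5 (constant along its height) (perimeter = 2·16·10.500·sin(180°/16) = 65.55 mm); the cube at (1.5, 3) (footprint 22×28.5) is included at this height (perimeter 101.00 mm); Taking the union: the regions partially overlap (shared area 42.75 mm²), so the edge portions inside another operand are dropped and the merged outline is re-measured after clipping — boundary = 139.15 mm; the cylinder at (-1.5, 4.5): section is a regular 16-gon, circumradius r=9.5 (perimeter = 2·16·9.500·sin(180°/16) = 59.31 mm); Subtracting the remaining from the first: starting from that combined region, the r=9.5 cylinder at (-1.5, 4.5) partially overlaps it — only the 225.09 mm² overlap (of its 276.30 mm²) is removed, clipping the outline — boundary = 156.89 mm. Overall, the cross-section is a single solid region. Total boundary length (outer) = 156.89 mm.

156.89 mm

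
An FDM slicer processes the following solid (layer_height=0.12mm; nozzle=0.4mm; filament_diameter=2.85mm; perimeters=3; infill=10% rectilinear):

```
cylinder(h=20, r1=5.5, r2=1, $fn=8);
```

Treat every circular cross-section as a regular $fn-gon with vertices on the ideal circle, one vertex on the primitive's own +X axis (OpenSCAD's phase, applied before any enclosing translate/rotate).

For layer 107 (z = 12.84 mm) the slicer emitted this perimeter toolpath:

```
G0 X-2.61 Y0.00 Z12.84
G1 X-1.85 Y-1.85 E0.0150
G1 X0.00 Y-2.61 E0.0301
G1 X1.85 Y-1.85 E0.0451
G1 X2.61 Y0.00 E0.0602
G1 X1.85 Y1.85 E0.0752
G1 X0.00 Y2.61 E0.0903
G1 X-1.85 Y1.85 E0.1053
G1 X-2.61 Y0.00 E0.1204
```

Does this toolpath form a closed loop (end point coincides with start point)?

Start point (G0): (-2.61, 0.00). End point (last G1): the path returns to the start — closed.

yes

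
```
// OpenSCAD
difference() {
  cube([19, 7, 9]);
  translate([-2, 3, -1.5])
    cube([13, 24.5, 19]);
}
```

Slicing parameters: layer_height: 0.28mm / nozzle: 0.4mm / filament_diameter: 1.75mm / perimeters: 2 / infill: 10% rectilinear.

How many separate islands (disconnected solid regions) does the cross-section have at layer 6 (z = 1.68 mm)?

1

At z = 1.68 mm: the 19×7 cube contributes its full rectangle; the 13×24.5 cube at (-2, 3) contributes its full rectangle; After the difference (first − rest): starting from the 19×7 cube, the 13×24.5 cube at (-2, 3) partially overlaps it — only the 44.00 mm² overlap (of its 318.50 mm²) is removed, clipping the outline — 1 connected region. Overall, the cross-section is a single solid region. Island count = 1.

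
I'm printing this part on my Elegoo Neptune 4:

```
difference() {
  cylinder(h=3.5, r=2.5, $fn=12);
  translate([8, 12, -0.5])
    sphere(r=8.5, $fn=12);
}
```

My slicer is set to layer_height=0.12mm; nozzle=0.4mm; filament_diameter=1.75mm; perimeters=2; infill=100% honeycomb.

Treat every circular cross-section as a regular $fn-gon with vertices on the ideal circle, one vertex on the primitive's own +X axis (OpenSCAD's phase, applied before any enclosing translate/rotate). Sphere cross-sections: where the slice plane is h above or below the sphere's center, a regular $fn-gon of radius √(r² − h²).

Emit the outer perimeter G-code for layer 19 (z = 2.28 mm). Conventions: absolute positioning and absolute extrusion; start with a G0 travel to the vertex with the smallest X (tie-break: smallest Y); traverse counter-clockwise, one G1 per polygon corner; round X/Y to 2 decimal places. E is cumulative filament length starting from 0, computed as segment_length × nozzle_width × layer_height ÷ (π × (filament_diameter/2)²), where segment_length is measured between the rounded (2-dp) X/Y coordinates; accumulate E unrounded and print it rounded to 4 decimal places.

G0 X-2.50 Y0.00 Z2.28
G1 X-2.17 Y-1.25 E0.0258
G1 X-1.25 Y-2.17 E0.0518
G1 X0.00 Y-2.50 E0.0776
G1 X1.25 Y-2.17 E0.1034
G1 X2.17 Y-1.25 E0.1293
G1 X2.50 Y0.00 E0.1551
G1 X2.17 Y1.25 E0.1809
G1 X1.25 Y2.17 E0.2069
G1 X0.00 Y2.50 E0.2327
G1 X-1.25 Y2.17 E0.2585
G1 X-2.17 Y1.25 E0.2845
G1 X-2.50 Y0.00 E0.3103

At z = 2.28 mm: the r=2.5 cylinder gives a regular 12-gon of circumradius 2.5 (constant along its height); the r=8.5 sphere at (8, 12) contributes a regular 12-gon of circumradius √(8.5²−2.78²) = 8.033; Taking the first minus the rest: starting from the r=2.5 cylinder, the r=8.5 sphere at (8, 12) misses the remaining region (no effect) — 1 connected region. The outline is a single polygon with 12 vertices. Extrusion per mm of travel: 0.4 × 0.12 / (π × 0.875²) = 0.019956. Accumulating E over each segment gives final E = 0.3103.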